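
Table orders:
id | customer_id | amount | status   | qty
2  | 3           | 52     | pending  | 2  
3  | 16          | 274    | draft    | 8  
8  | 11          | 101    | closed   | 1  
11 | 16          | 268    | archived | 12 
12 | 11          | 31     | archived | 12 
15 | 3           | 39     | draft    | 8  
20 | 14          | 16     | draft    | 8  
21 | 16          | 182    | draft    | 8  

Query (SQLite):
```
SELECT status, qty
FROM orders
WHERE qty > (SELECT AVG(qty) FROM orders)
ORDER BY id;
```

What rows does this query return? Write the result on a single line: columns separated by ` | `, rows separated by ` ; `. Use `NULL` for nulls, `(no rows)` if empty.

draft | 8 ; archived | 12 ; archived | 12 ; draft | 8 ; draft | 8 ; draft | 8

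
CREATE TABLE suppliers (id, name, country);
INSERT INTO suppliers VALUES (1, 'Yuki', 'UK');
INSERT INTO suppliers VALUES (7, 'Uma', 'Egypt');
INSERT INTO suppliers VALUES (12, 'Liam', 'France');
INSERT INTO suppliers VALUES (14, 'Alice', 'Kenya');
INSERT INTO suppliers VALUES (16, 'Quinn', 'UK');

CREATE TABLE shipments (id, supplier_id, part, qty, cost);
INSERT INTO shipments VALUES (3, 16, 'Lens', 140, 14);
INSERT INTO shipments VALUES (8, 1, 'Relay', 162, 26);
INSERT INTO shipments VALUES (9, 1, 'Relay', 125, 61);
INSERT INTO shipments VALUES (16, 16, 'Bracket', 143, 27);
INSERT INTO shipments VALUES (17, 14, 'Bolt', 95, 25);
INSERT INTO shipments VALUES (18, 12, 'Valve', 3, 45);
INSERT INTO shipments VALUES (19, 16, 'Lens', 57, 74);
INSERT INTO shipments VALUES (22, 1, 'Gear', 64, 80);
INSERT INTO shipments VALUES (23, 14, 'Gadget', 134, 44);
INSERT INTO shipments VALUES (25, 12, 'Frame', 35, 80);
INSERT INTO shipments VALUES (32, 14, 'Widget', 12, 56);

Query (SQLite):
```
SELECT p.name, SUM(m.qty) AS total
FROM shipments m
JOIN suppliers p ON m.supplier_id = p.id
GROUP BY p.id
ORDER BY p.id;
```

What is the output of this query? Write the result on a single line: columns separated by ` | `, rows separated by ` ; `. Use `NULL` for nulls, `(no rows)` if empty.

Yuki | 351 ; Liam | 38 ; Alice | 241 ; Quinn | 340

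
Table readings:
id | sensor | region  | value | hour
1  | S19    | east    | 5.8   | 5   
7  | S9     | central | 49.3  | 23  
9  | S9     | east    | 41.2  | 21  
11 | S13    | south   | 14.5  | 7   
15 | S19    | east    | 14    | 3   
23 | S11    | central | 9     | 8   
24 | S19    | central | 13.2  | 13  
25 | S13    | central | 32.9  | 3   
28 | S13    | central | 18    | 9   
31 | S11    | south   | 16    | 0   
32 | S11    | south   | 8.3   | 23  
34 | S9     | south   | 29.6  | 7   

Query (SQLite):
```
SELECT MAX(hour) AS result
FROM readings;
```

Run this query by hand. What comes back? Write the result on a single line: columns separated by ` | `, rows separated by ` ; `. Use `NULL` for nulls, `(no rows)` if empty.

All hour values: [5, 23, 21, 7, 3, 8, 13, 3, 9, 0, 23, 7].
MAX of non-NULL values = 23.

23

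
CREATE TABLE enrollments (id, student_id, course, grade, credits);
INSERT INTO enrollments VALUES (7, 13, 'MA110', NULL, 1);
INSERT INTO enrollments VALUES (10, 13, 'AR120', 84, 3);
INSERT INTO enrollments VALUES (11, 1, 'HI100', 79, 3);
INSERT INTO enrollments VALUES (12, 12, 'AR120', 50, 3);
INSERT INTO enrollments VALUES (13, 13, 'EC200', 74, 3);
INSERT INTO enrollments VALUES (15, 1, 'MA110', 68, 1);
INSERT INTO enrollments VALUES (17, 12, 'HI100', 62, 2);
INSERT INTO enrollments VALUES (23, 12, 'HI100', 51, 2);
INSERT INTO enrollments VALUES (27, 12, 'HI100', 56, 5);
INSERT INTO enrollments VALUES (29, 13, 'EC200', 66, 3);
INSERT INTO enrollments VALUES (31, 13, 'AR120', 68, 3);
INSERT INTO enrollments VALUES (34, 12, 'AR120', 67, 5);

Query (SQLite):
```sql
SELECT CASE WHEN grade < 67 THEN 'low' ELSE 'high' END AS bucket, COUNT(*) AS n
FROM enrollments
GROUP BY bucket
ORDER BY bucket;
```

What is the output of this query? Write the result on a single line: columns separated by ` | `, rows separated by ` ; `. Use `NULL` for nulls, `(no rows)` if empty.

high | 7 ; low | 5

Bucket rows by grade < 67 → 'low' else 'high'; count each bucket.
NULL < 67 is unknown, so NULL grade falls into ELSE → 'high'.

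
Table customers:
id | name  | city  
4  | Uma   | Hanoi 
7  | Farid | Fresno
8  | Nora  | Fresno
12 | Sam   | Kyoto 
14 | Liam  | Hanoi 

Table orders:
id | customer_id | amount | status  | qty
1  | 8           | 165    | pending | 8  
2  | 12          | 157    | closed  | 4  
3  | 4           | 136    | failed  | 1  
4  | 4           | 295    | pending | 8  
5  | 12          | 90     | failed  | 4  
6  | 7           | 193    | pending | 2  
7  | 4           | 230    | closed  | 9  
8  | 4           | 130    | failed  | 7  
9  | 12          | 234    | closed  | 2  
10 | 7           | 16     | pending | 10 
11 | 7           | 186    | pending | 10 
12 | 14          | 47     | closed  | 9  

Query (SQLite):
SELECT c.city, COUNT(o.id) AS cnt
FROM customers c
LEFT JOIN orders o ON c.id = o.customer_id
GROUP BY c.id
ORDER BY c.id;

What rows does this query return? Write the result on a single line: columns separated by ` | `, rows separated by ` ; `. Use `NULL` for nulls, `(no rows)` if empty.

Hanoi | 4 ; Fresno | 3 ; Fresno | 1 ; Kyoto | 3 ; Hanoi | 1

LEFT JOIN keeps every customers row; unmatched ones get NULL for orders columns.
Group by customers.id and compute COUNT(o.id). COUNT(col) of an all-NULL group is 0.
  4: ids {3, 4, 7, 8} → COUNT(o.id)=4
  7: ids {6, 10, 11} → COUNT(o.id)=3
  8: ids {1} → COUNT(o.id)=1
  12: ids {2, 5, 9} → COUNT(o.id)=3
  14: ids {12} → COUNT(o.id)=1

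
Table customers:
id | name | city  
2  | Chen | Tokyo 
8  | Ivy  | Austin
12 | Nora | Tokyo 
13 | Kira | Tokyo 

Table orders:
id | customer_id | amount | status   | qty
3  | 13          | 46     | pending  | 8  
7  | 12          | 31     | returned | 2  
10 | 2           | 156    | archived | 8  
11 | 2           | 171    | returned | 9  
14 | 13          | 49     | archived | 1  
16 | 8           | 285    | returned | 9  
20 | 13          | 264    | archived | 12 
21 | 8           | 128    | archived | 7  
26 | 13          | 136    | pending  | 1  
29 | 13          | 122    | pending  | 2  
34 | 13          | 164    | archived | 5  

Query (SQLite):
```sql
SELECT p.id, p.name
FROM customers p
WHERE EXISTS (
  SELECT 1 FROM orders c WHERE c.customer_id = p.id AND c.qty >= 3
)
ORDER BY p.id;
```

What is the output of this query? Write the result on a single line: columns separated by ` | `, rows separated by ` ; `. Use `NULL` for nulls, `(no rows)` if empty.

2 | Chen ; 8 | Ivy ; 13 | Kira

For each customers row, check whether any orders with matching customer_id has qty >= 3.
Keep rows where that is true.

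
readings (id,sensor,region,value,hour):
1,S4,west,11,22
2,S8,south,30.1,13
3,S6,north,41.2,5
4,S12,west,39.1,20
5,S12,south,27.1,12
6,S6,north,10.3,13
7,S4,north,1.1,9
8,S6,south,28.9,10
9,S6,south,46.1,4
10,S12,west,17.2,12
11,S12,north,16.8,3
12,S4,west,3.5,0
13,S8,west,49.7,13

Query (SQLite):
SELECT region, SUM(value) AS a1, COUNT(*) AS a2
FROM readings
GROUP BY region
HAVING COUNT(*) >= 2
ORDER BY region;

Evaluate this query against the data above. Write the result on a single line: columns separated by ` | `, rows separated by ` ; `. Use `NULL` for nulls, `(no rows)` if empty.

north | 69.4 | 4 ; south | 132.2 | 4 ; west | 120.5 | 5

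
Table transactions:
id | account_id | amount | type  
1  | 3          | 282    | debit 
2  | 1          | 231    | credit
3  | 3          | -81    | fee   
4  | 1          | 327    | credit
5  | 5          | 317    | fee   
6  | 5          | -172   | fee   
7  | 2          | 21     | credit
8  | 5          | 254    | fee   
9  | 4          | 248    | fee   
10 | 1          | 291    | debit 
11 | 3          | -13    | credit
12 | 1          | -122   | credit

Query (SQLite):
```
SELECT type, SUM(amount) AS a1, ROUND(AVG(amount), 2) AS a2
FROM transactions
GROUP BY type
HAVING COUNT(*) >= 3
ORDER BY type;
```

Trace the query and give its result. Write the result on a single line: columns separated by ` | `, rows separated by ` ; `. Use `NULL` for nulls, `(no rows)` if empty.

credit | 444 | 88.8 ; fee | 566 | 113.2

Group transactions by type.
Per group compute: SUM(amount), ROUND(AVG(amount), 2).
HAVING: drop groups with fewer than 3 rows.
  credit: ids {2, 4, 7, 11, 12} → SUM(amount)=444, ROUND(AVG(amount), 2)=88.8
  debit: ids {1, 10} → SUM(amount)=573, ROUND(AVG(amount), 2)=286.5
  fee: ids {3, 5, 6, 8, 9} → SUM(amount)=566, ROUND(AVG(amount), 2)=113.2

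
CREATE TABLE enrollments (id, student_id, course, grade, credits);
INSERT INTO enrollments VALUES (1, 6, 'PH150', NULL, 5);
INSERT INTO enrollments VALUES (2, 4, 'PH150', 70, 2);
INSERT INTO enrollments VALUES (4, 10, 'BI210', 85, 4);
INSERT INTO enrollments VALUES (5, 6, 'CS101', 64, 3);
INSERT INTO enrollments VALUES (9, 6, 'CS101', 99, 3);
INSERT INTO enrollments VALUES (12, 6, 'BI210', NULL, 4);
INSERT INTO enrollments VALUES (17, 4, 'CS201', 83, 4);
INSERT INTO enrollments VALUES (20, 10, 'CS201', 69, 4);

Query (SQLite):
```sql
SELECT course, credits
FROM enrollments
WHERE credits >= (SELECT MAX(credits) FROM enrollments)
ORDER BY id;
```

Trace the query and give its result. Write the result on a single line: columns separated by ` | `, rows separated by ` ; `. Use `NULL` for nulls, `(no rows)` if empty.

PH150 | 5

Scalar subquery: MAX(credits) over all enrollments rows = 5.
Keep rows where credits >= that value.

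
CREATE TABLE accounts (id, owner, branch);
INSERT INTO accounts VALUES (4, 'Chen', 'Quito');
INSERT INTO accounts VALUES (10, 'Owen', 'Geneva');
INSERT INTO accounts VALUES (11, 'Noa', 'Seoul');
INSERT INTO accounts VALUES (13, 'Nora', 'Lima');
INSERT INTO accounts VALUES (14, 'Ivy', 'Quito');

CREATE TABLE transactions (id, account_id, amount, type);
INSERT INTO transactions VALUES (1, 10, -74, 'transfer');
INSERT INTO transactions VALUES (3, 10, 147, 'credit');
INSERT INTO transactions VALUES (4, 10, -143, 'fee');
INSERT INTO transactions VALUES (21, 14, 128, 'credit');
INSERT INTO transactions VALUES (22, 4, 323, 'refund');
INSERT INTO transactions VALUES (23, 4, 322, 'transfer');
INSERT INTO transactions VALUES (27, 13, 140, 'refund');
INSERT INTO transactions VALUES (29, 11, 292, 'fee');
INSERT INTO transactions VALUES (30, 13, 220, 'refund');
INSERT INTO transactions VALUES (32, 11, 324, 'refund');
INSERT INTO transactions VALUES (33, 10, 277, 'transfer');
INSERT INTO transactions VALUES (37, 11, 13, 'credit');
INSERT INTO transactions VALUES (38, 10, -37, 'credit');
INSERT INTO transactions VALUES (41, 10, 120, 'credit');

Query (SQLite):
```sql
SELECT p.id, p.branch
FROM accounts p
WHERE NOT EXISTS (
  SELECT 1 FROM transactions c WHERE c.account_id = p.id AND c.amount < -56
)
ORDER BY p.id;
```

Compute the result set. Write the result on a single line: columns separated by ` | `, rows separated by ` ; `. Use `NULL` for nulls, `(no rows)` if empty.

For each accounts row, check whether any transactions with matching account_id has amount < -56.
Keep rows where that is false.

4 | Quito ; 11 | Seoul ; 13 | Lima ; 14 | Quito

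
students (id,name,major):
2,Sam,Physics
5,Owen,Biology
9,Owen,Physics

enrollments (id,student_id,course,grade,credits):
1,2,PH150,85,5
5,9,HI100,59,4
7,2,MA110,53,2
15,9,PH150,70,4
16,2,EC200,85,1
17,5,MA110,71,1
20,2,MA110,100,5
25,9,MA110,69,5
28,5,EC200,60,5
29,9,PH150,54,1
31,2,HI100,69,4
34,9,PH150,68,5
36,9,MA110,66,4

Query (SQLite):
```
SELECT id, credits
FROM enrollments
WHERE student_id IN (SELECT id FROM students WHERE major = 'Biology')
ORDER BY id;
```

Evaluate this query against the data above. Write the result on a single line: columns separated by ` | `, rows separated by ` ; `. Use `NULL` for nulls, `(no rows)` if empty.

17 | 1 ; 28 | 5

Inner query: students.id where major = 'Biology'.
Outer: keep enrollments rows whose student_id is in that set.
Inner query → {5}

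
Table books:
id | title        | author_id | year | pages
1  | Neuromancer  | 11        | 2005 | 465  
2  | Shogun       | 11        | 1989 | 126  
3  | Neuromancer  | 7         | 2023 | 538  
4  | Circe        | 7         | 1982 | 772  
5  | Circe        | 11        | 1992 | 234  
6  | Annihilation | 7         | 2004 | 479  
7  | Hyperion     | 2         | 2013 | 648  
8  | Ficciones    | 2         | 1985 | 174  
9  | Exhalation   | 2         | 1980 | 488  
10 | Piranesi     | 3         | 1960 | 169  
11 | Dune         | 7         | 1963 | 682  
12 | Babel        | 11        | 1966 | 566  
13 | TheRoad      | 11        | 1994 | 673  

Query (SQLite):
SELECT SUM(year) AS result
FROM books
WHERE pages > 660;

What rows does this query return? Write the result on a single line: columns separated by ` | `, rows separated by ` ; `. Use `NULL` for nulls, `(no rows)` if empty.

Rows where pages > 660 → year values: [1982, 1963, 1994].
SUM of non-NULL values = 5939.

5939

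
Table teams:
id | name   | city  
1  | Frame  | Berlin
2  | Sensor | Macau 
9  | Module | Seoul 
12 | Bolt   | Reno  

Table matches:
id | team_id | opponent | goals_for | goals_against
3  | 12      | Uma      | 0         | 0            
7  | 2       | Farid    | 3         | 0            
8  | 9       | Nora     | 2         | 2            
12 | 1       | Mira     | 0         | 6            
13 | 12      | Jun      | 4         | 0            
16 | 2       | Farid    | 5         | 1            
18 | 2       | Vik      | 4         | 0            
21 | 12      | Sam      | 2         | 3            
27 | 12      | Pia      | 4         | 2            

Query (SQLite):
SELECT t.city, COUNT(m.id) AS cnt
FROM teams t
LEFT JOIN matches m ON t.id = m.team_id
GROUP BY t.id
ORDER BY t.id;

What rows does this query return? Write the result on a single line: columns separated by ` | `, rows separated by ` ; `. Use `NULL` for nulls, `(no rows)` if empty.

Berlin | 1 ; Macau | 3 ; Seoul | 1 ; Reno | 4

LEFT JOIN keeps every teams row; unmatched ones get NULL for matches columns.
Group by teams.id and compute COUNT(m.id). COUNT(col) of an all-NULL group is 0.
  1: ids {12} → COUNT(m.id)=1
  2: ids {7, 16, 18} → COUNT(m.id)=3
  9: ids {8} → COUNT(m.id)=1
  12: ids {3, 13, 21, 27} → COUNT(m.id)=4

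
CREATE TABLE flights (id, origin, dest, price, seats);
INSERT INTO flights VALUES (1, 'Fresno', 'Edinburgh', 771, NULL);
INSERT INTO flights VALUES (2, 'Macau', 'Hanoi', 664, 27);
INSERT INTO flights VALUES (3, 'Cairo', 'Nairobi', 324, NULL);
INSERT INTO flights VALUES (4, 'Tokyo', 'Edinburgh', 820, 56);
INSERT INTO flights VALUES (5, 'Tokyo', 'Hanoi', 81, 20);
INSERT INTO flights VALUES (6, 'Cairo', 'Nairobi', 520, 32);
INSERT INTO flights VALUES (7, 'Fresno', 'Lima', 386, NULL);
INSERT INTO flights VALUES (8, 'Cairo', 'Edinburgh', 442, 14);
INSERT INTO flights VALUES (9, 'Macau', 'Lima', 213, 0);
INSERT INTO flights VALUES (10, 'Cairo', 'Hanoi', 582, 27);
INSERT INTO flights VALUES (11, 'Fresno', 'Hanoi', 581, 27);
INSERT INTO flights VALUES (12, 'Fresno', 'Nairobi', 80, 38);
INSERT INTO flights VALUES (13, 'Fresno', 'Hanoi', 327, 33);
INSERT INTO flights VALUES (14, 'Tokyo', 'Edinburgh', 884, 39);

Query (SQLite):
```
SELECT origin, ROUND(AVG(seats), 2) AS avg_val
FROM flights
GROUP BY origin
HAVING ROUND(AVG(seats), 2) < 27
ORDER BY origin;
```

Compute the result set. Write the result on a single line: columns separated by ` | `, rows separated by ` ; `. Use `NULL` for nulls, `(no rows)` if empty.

Cairo | 24.33 ; Macau | 13.5

Partition flights by origin; compute ROUND(AVG(seats), 2) within each group.
HAVING: keep groups where ROUND(AVG(seats), 2) < 27.
  Cairo: ids {3, 6, 8, 10} → ROUND(AVG(seats), 2)=24.33
  Fresno: ids {1, 7, 11, 12, 13} → ROUND(AVG(seats), 2)=32.67
  Macau: ids {2, 9} → ROUND(AVG(seats), 2)=13.5
  Tokyo: ids {4, 5, 14} → ROUND(AVG(seats), 2)=38.33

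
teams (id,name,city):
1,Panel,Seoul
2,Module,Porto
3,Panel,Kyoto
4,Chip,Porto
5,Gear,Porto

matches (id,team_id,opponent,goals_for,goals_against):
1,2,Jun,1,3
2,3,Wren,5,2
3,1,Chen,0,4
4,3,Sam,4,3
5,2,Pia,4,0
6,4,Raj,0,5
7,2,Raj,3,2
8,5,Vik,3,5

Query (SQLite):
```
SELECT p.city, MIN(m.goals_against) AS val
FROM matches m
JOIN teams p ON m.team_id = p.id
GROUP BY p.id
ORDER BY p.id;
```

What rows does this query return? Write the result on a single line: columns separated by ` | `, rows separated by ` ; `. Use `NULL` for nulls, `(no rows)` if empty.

Seoul | 4 ; Porto | 0 ; Kyoto | 2 ; Porto | 5 ; Porto | 5

Join each matches row to its teams via team_id.
Group joined rows by teams.id; compute MIN(m.goals_against) per group.
  1: ids {3} → MIN(m.goals_against)=4
  2: ids {1, 5, 7} → MIN(m.goals_against)=0
  3: ids {2, 4} → MIN(m.goals_against)=2
  4: ids {6} → MIN(m.goals_against)=5
  5: ids {8} → MIN(m.goals_against)=5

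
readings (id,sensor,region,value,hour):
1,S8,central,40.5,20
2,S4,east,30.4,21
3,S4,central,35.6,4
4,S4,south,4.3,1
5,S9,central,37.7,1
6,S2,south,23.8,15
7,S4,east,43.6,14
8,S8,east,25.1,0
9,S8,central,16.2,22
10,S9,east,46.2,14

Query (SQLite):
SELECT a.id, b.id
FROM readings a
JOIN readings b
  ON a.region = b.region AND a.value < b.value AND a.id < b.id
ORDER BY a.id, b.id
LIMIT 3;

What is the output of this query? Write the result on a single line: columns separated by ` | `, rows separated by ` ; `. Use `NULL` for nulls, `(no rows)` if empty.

2 | 7 ; 2 | 10 ; 3 | 5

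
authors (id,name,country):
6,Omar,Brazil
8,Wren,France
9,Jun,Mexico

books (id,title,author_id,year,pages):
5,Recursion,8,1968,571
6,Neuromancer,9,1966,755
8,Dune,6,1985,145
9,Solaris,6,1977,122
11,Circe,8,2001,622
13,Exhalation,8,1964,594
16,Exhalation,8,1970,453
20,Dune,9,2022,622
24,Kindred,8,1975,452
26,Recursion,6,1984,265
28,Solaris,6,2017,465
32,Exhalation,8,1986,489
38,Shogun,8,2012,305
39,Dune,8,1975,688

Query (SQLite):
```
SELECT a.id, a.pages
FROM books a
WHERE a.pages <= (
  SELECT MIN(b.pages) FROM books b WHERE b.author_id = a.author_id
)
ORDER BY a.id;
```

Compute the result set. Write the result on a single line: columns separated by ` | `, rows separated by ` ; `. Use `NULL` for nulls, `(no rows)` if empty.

9 | 122 ; 20 | 622 ; 38 | 305

For each books row a, compute MIN(pages) over rows sharing a.author_id.
Keep row a if a.pages <= that per-group MIN.
  author_id=6: MIN(pages) = 122
  author_id=8: MIN(pages) = 305
  author_id=9: MIN(pages) = 622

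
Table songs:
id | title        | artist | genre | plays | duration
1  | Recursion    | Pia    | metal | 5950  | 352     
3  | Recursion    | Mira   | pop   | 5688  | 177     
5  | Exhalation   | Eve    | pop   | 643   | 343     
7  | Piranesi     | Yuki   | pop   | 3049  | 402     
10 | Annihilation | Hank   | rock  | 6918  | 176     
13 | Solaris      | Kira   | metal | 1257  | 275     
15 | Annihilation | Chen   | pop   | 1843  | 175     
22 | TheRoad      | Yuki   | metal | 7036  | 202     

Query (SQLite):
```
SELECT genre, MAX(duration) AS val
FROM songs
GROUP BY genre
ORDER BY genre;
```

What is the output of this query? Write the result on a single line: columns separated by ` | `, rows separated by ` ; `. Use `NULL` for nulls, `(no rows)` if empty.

metal | 352 ; pop | 402 ; rock | 176

Partition songs by genre; compute MAX(duration) within each group.
  metal: ids {1, 13, 22} → MAX(duration)=352
  pop: ids {3, 5, 7, 15} → MAX(duration)=402
  rock: ids {10} → MAX(duration)=176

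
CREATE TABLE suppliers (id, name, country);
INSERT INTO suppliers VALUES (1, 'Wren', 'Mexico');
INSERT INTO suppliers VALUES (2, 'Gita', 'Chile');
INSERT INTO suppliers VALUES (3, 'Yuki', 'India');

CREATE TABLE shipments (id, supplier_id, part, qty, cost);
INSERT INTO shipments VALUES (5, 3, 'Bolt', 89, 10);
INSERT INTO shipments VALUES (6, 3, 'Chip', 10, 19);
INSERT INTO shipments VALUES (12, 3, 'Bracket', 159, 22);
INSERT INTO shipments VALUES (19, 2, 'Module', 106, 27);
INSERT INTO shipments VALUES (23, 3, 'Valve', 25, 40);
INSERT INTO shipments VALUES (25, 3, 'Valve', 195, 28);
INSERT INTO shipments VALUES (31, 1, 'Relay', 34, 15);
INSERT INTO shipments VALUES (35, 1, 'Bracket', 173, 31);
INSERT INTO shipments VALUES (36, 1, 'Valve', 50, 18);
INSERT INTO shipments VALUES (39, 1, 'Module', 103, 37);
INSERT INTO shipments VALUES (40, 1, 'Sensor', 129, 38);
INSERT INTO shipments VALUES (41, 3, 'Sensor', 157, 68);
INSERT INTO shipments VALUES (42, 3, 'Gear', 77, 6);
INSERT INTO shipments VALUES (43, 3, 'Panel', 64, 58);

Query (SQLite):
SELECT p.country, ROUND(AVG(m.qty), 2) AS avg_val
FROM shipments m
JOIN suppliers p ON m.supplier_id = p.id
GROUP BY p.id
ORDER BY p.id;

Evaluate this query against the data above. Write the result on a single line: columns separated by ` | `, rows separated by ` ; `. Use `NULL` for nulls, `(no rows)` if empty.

Mexico | 97.8 ; Chile | 106 ; India | 97

Join each shipments row to its suppliers via supplier_id.
Group joined rows by suppliers.id; compute ROUND(AVG(m.qty), 2) per group.
  1: ids {31, 35, 36, 39, 40} → ROUND(AVG(m.qty), 2)=97.8
  2: ids {19} → ROUND(AVG(m.qty), 2)=106
  3: ids {5, 6, 12, 23, 25, 41, 42, 43} → ROUND(AVG(m.qty), 2)=97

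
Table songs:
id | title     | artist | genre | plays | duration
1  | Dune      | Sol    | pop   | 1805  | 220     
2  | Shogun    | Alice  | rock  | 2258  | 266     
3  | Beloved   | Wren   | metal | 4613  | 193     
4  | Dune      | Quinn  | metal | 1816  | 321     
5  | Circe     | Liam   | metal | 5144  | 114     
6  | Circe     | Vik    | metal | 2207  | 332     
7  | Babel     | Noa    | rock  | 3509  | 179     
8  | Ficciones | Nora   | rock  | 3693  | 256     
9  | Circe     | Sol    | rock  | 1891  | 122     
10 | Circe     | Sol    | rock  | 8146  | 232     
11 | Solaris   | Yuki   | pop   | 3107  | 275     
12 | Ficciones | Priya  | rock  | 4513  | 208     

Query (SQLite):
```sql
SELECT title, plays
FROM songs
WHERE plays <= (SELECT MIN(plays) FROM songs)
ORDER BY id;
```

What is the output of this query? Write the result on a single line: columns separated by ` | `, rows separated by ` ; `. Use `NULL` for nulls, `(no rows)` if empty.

Scalar subquery: MIN(plays) over all songs rows = 1805.
Keep rows where plays <= that value.

Dune | 1805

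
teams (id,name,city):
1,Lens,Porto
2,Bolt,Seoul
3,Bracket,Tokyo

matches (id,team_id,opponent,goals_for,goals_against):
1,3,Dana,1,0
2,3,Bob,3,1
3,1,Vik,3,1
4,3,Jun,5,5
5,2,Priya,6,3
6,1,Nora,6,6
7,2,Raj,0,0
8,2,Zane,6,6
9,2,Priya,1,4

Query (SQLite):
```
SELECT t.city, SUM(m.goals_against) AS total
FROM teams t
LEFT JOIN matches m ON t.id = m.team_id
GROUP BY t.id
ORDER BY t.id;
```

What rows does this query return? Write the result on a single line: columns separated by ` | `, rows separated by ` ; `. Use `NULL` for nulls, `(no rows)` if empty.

LEFT JOIN keeps every teams row; unmatched ones get NULL for matches columns.
Group by teams.id and compute SUM(m.goals_against). SUM over an all-NULL group is NULL.
  1: ids {3, 6} → SUM(m.goals_against)=7
  2: ids {5, 7, 8, 9} → SUM(m.goals_against)=13
  3: ids {1, 2, 4} → SUM(m.goals_against)=6

Porto | 7 ; Seoul | 13 ; Tokyo | 6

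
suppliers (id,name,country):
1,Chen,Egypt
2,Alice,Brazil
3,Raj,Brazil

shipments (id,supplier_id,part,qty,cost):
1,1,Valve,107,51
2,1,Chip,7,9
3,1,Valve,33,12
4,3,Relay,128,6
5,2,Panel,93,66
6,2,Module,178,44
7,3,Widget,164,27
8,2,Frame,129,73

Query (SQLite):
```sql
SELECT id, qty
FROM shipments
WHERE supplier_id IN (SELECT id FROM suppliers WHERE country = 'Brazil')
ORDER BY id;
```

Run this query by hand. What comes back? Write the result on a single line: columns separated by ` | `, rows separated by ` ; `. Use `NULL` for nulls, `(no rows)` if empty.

4 | 128 ; 5 | 93 ; 6 | 178 ; 7 | 164 ; 8 | 129

Inner query: suppliers.id where country = 'Brazil'.
Outer: keep shipments rows whose supplier_id is in that set.
Inner query → {2, 3}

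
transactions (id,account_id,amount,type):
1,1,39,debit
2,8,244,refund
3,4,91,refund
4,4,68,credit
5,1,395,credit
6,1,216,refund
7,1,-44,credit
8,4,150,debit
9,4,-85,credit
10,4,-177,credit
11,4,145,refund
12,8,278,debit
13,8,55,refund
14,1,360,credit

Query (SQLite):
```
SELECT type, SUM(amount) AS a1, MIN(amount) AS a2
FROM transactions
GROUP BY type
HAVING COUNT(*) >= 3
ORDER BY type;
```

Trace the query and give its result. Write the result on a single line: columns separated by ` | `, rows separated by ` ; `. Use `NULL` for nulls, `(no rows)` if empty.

credit | 517 | -177 ; debit | 467 | 39 ; refund | 751 | 55

Group transactions by type.
Per group compute: SUM(amount), MIN(amount).
HAVING: drop groups with fewer than 3 rows.
  credit: ids {4, 5, 7, 9, 10, 14} → SUM(amount)=517, MIN(amount)=-177
  debit: ids {1, 8, 12} → SUM(amount)=467, MIN(amount)=39
  refund: ids {2, 3, 6, 11, 13} → SUM(amount)=751, MIN(amount)=55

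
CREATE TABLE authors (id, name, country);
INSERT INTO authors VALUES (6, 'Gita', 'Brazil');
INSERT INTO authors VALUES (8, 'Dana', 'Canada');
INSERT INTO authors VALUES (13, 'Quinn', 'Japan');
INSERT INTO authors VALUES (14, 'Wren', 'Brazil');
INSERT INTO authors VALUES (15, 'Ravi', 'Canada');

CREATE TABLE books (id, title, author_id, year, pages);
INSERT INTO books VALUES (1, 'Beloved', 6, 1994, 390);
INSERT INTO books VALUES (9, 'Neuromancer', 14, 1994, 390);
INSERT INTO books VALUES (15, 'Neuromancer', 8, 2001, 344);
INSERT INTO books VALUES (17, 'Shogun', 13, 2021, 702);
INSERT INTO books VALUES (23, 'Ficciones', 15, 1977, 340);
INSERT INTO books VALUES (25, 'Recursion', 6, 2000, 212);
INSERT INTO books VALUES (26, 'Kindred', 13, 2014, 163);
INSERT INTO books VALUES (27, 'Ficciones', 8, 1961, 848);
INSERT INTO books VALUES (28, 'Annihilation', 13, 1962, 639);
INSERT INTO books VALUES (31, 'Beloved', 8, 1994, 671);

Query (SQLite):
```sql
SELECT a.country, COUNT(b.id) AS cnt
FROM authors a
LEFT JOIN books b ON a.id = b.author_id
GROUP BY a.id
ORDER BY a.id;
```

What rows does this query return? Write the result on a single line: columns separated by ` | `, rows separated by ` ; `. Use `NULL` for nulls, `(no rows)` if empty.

Brazil | 2 ; Canada | 3 ; Japan | 3 ; Brazil | 1 ; Canada | 1

LEFT JOIN keeps every authors row; unmatched ones get NULL for books columns.
Group by authors.id and compute COUNT(b.id). COUNT(col) of an all-NULL group is 0.
  6: ids {1, 25} → COUNT(b.id)=2
  8: ids {15, 27, 31} → COUNT(b.id)=3
  13: ids {17, 26, 28} → COUNT(b.id)=3
  14: ids {9} → COUNT(b.id)=1
  15: ids {23} → COUNT(b.id)=1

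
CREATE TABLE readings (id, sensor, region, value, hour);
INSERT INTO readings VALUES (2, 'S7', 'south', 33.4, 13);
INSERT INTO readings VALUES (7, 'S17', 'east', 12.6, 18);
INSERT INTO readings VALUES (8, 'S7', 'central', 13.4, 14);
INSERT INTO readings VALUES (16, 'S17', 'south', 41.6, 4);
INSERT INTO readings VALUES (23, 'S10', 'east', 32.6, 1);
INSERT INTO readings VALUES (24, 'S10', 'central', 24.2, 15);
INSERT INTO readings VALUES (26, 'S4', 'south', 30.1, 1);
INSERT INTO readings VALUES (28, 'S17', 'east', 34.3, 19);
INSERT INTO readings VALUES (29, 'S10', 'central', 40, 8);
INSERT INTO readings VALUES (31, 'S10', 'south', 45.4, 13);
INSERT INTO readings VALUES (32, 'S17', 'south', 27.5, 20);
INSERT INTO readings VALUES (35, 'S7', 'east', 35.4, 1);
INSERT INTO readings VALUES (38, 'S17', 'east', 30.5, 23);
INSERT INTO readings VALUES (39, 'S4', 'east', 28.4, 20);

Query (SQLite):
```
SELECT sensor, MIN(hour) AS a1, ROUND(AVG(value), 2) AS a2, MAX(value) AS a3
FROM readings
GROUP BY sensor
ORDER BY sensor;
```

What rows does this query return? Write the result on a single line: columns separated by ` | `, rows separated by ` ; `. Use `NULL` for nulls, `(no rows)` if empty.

S10 | 1 | 35.55 | 45.4 ; S17 | 4 | 29.3 | 41.6 ; S4 | 1 | 29.25 | 30.1 ; S7 | 1 | 27.4 | 35.4

Group readings by sensor.
Per group compute: MIN(hour), ROUND(AVG(value), 2), MAX(value).
  S10: ids {23, 24, 29, 31} → MIN(hour)=1, ROUND(AVG(value), 2)=35.55, MAX(value)=45.4
  S17: ids {7, 16, 28, 32, 38} → MIN(hour)=4, ROUND(AVG(value), 2)=29.3, MAX(value)=41.6
  S4: ids {26, 39} → MIN(hour)=1, ROUND(AVG(value), 2)=29.25, MAX(value)=30.1
  S7: ids {2, 8, 35} → MIN(hour)=1, ROUND(AVG(value), 2)=27.4, MAX(value)=35.4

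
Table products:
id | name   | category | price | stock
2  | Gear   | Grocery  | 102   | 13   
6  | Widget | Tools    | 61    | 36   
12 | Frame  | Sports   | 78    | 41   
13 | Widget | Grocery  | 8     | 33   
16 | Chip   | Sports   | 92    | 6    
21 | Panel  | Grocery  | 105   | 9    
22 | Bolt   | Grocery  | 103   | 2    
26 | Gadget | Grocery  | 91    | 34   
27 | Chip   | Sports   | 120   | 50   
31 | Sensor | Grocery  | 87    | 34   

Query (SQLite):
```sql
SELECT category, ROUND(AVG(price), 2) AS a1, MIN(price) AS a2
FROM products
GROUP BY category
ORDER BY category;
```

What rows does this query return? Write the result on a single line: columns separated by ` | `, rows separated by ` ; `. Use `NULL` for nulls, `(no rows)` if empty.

Group products by category.
Per group compute: ROUND(AVG(price), 2), MIN(price).
  Grocery: ids {2, 13, 21, 22, 26, 31} → ROUND(AVG(price), 2)=82.67, MIN(price)=8
  Sports: ids {12, 16, 27} → ROUND(AVG(price), 2)=96.67, MIN(price)=78
  Tools: ids {6} → ROUND(AVG(price), 2)=61, MIN(price)=61

Grocery | 82.67 | 8 ; Sports | 96.67 | 78 ; Tools | 61 | 61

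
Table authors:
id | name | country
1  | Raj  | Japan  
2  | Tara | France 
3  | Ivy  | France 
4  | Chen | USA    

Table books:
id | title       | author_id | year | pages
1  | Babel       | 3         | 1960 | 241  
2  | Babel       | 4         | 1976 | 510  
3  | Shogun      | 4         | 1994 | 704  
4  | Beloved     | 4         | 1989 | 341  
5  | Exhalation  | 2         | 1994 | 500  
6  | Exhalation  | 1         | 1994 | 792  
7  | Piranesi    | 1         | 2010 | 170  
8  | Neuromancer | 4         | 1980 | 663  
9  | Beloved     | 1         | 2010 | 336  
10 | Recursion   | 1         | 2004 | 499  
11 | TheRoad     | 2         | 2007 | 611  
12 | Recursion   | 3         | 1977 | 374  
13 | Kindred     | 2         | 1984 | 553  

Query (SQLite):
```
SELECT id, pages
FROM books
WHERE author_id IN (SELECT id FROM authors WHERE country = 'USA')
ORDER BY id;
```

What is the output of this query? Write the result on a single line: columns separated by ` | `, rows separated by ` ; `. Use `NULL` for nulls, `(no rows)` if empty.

2 | 510 ; 3 | 704 ; 4 | 341 ; 8 | 663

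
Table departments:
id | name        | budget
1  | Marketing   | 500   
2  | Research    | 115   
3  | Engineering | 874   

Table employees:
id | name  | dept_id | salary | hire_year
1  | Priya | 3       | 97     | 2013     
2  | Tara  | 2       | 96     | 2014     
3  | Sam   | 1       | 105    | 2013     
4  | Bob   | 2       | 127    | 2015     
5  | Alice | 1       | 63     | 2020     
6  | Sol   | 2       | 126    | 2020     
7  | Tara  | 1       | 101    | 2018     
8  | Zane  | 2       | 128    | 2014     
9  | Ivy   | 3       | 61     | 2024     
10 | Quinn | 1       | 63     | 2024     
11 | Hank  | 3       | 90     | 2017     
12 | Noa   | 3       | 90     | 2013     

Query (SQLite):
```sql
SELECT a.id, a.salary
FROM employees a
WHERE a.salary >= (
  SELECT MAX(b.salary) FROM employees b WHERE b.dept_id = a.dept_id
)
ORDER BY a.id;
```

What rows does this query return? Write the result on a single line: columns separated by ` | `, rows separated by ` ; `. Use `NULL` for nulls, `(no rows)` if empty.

For each employees row a, compute MAX(salary) over rows sharing a.dept_id.
Keep row a if a.salary >= that per-group MAX.
  dept_id=1: MAX(salary) = 105
  dept_id=2: MAX(salary) = 128
  dept_id=3: MAX(salary) = 97

1 | 97 ; 3 | 105 ; 8 | 128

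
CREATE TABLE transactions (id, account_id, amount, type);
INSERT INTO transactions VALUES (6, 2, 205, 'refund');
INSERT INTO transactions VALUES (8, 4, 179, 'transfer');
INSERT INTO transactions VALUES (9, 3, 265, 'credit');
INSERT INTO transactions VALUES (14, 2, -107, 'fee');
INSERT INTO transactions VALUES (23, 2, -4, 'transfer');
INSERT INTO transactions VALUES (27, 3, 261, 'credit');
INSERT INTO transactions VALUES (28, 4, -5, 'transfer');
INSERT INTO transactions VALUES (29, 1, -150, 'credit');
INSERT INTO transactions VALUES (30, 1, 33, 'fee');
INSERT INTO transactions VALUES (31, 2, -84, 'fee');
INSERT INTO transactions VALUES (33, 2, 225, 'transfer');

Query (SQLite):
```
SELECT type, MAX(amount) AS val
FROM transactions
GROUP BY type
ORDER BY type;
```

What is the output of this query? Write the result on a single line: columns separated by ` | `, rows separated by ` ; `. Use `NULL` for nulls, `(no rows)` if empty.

credit | 265 ; fee | 33 ; refund | 205 ; transfer | 225

Partition transactions by type; compute MAX(amount) within each group.
  credit: ids {9, 27, 29} → MAX(amount)=265
  fee: ids {14, 30, 31} → MAX(amount)=33
  refund: ids {6} → MAX(amount)=205
  transfer: ids {8, 23, 28, 33} → MAX(amount)=225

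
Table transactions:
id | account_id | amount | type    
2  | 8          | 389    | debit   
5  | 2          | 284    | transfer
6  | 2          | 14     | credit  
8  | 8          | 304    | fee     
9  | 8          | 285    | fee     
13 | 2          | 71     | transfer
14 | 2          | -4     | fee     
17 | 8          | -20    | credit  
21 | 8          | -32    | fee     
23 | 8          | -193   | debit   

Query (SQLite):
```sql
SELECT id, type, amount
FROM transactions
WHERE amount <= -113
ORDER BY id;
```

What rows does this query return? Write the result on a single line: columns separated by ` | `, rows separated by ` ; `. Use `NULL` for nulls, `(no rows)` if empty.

23 | debit | -193

amount <= -113: ids {23}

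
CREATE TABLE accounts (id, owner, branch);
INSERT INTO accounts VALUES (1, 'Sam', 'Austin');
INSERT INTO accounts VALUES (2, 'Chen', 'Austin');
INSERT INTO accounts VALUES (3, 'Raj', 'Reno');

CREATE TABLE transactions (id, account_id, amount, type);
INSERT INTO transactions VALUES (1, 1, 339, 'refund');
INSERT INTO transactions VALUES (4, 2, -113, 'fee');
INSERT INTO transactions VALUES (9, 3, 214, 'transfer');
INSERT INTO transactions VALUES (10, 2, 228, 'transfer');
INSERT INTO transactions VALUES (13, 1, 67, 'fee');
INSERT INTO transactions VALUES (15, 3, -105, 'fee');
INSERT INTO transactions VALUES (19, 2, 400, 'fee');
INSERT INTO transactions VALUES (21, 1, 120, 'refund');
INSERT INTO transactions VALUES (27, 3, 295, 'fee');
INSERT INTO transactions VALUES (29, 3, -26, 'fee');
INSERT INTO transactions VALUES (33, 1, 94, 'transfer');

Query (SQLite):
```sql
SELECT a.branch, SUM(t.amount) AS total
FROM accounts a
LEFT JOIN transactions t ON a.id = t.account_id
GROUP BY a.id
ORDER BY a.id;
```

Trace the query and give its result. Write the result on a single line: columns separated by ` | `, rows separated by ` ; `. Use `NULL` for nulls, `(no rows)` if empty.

LEFT JOIN keeps every accounts row; unmatched ones get NULL for transactions columns.
Group by accounts.id and compute SUM(t.amount). SUM over an all-NULL group is NULL.
  1: ids {1, 13, 21, 33} → SUM(t.amount)=620
  2: ids {4, 10, 19} → SUM(t.amount)=515
  3: ids {9, 15, 27, 29} → SUM(t.amount)=378

Austin | 620 ; Austin | 515 ; Reno | 378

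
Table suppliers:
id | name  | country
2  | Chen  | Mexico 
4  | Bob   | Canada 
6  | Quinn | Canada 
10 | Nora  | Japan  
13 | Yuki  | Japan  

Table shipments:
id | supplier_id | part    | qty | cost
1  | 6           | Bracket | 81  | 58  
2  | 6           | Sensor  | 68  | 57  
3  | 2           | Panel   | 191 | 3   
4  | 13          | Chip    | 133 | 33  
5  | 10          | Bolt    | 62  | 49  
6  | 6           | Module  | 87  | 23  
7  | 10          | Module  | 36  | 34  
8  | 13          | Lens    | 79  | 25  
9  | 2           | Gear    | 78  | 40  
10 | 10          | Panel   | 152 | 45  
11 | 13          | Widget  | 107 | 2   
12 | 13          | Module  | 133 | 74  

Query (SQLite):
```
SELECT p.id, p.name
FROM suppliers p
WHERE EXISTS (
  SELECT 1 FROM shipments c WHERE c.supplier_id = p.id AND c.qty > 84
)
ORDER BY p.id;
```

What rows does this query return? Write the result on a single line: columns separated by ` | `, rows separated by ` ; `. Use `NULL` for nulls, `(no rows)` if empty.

For each suppliers row, check whether any shipments with matching supplier_id has qty > 84.
Keep rows where that is true.

2 | Chen ; 6 | Quinn ; 10 | Nora ; 13 | Yuki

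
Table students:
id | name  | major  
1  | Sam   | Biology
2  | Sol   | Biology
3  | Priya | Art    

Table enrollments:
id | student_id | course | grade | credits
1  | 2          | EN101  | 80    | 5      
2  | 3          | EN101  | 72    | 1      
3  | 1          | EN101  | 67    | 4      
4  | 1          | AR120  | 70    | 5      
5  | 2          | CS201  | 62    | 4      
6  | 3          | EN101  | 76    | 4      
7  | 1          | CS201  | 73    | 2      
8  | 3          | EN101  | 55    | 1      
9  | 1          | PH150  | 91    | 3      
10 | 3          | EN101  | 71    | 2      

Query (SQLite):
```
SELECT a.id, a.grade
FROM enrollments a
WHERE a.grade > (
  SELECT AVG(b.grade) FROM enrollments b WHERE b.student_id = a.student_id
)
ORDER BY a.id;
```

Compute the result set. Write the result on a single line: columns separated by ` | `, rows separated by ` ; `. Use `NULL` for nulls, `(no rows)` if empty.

For each enrollments row a, compute AVG(grade) over rows sharing a.student_id.
Keep row a if a.grade > that per-group AVG.
  student_id=1: AVG(grade) = 75.25
  student_id=2: AVG(grade) = 71.0
  student_id=3: AVG(grade) = 68.5

1 | 80 ; 2 | 72 ; 6 | 76 ; 9 | 91 ; 10 | 71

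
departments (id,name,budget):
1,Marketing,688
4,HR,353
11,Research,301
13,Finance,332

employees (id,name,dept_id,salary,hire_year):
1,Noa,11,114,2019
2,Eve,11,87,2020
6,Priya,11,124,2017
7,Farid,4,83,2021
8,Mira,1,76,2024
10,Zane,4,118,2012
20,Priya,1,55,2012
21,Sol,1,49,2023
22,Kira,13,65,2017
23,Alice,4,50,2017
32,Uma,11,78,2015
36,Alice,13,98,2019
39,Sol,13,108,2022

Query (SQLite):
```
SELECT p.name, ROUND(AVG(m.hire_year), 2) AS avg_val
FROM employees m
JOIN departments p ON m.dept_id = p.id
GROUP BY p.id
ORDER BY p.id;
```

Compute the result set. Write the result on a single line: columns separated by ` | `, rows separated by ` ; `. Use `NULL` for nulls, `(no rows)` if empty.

Join each employees row to its departments via dept_id.
Group joined rows by departments.id; compute ROUND(AVG(m.hire_year), 2) per group.
  1: ids {8, 20, 21} → ROUND(AVG(m.hire_year), 2)=2019.67
  4: ids {7, 10, 23} → ROUND(AVG(m.hire_year), 2)=2016.67
  11: ids {1, 2, 6, 32} → ROUND(AVG(m.hire_year), 2)=2017.75
  13: ids {22, 36, 39} → ROUND(AVG(m.hire_year), 2)=2019.33

Marketing | 2019.67 ; HR | 2016.67 ; Research | 2017.75 ; Finance | 2019.33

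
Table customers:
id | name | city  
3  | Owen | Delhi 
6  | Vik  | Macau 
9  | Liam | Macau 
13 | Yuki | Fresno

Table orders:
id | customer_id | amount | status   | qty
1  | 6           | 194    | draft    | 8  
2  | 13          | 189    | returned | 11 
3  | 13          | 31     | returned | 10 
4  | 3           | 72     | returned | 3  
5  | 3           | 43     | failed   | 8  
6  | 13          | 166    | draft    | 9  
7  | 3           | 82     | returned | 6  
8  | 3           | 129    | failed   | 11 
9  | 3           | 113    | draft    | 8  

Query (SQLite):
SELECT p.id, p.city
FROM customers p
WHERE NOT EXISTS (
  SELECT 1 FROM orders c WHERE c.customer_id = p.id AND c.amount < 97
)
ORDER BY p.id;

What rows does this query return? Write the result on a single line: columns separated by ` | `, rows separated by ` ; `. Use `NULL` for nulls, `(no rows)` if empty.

For each customers row, check whether any orders with matching customer_id has amount < 97.
Keep rows where that is false.

6 | Macau ; 9 | Macau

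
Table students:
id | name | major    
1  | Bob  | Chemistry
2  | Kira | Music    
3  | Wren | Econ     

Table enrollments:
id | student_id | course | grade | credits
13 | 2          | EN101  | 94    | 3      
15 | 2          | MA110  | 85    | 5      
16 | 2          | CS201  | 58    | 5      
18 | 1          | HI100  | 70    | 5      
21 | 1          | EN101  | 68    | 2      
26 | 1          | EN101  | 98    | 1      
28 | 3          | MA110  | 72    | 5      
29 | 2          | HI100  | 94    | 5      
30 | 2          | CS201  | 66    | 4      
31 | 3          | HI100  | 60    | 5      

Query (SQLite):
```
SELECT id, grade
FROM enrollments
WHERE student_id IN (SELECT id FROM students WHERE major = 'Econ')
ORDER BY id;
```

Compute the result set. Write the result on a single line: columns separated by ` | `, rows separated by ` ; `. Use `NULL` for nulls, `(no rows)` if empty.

28 | 72 ; 31 | 60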